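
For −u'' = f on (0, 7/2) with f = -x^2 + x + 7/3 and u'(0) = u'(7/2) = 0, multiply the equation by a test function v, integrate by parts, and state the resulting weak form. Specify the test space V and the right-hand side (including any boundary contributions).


V = H^1(0, 7/2) (no boundary constraint on v; u is determined up to an additive constant); weak form: ∫_0^7/2 u'v' dx = ∫_0^7/2 (-x^2 + x + 7/3) v dx for all v ∈ V.

Multiply both sides by a test function v and integrate from 0 to 7/2:
  ∫_0^7/2 −u''(x) v(x) dx = ∫_0^7/2 f(x) v(x) dx.
Integrate the LHS by parts once:
  ∫_0^7/2 −u'' v dx = −[u'(x) v(x)]_0^7/2 + ∫_0^7/2 u'(x) v'(x) dx.
Thus ∫_0^7/2 u'(x) v'(x) dx = ∫_0^7/2 f(x) v(x) dx + [u'(x) v(x)]_0^7/2.
Choose V so that boundary terms are either known or forced to vanish.
u has homogeneous Neumann: u'(0) = u'(7/2) = 0. So [u' v]_0^7/2 = 0·v(7/2) − 0·v(0) = 0 for any v; take V = H^1(0, 7/2).
Weak formulation: find u (satisfying any essential BC) such that ∫_0^7/2 u'(x) v'(x) dx = ∫_0^7/2 f v dx for all v ∈ V (homogeneous Neumann, so boundary terms vanish).
Substituting f(x) = -x^2 + x + 7/3, the right-hand side is ∫_0^7/2 (-x^2 + x + 7/3) v dx.
Compatibility check (pure Neumann): taking v ≡ 1 ∈ V gives 0 = ∫_0^7/2 f dx + (0) − (0), i.e. ∫_0^7/2 f dx must equal u'(0) − u'(7/2) = 0. Indeed ∫_0^7/2 (-x^2 + x + 7/3) dx = 0, so the data are compatible. The solution is then unique only up to an additive constant (fix it e.g. by requiring ∫_0^7/2 u dx = 0).


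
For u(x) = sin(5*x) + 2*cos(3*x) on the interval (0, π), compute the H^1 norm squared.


||u||_{H^1(0,π)}^2 = 33*π

u'(x) = -6*sin(3*x) + 5*cos(5*x).
Expand u² and (u')² and integrate term by term on (0, π), using: for integers n ≥ 1, ∫_0^π sin²(nx) dx = ∫_0^π cos²(nx) dx = π/2; for n ≠ n', ∫_0^π sin(nx)sin(n'x) dx = ∫_0^π cos(nx)cos(n'x) dx = 0; and by product-to-sum, ∫_0^π sin(nx)cos(n'x) dx = ½∫_0^π [sin((n+n')x) + sin((n−n')x)] dx, which is 0 when n+n' is even and 2n/(n²−n'²) when n+n' is odd (it need not vanish on (0, π)).
  u² squared terms: (2)²·∫cos(3x)² dx = 4·π/2 = 2*π;  (1)²·∫sin(5x)² dx = 1·π/2 = π/2.
  u² cross terms: 2·(2)·(1)·∫cos(3x)·sin(5x) dx = 4·(0) = 0.
  So ∫_0^π u² dx = 2*π + π/2 + 0 = 5*π/2.
  (u')² squared terms: (-6)²·∫sin(3x)² dx = 36·π/2 = 18*π;  (5)²·∫cos(5x)² dx = 25·π/2 = 25*π/2.
  (u')² cross terms: 2·(-6)·(5)·∫sin(3x)·cos(5x) dx = -60·(0) = 0.
  So ∫_0^π (u')² dx = 18*π + 25*π/2 + 0 = 61*π/2.
||u||_{H^1}^2 = (5*π/2) + (61*π/2) = 33*π.


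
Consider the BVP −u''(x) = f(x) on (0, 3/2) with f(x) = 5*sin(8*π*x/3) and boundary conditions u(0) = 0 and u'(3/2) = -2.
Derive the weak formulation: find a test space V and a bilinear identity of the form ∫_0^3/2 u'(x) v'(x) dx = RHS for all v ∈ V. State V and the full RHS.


V = {v ∈ H^1(0, 3/2) : v(0) = 0} (test functions vanish at x = 0 where u is specified); weak form: ∫_0^3/2 u'v' dx = ∫_0^3/2 (5*sin(8*π*x/3)) v dx − 2·v(3/2) for all v ∈ V.

Multiply both sides by a test function v and integrate from 0 to 3/2:
  ∫_0^3/2 −u''(x) v(x) dx = ∫_0^3/2 f(x) v(x) dx.
Integrate the LHS by parts once:
  ∫_0^3/2 −u'' v dx = −[u'(x) v(x)]_0^3/2 + ∫_0^3/2 u'(x) v'(x) dx.
Thus ∫_0^3/2 u'(x) v'(x) dx = ∫_0^3/2 f(x) v(x) dx + [u'(x) v(x)]_0^3/2.
Choose V so that boundary terms are either known or forced to vanish.
Mixed BC: u(0) = 0 (Dirichlet) and u'(3/2) = -2 (Neumann). Define V = {v ∈ H^1(0, 3/2) : v(0) = 0}. Then [u' v]_0^3/2 = u'(3/2)·v(3/2) − u'(0)·0 = − 2·v(3/2).
Weak formulation: find u (satisfying any essential BC) such that ∫_0^3/2 u'(x) v'(x) dx = ∫_0^3/2 f v dx − 2·v(3/2) for all v ∈ V (Dirichlet at 0 absorbed into V; Neumann datum at x = 3/2 contributes the boundary term).
Substituting f(x) = 5*sin(8*π*x/3), the right-hand side is ∫_0^3/2 (5*sin(8*π*x/3)) v dx − 2·v(3/2).


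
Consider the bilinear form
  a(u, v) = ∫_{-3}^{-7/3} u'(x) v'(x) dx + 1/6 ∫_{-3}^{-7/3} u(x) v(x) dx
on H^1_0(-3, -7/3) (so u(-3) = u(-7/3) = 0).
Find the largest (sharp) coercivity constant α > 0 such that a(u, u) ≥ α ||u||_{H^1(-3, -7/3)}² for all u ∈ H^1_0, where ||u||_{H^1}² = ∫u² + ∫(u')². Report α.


α = (2 + 27*π^2)/(3*(4 + 9*π^2))

Coercivity of a(·,·) on H^1_0(-3, -7/3) means a(u, u) ≥ α ||u||_{H^1}² for every u ∈ H^1_0.
The interval has length L = 2/3, and Poincaré/coercivity depend only on L. Here a(u, u) = ∫(u')² + (1/6)·∫u².
Here 0 < c = 1/6 < 1. The condition a(u,u) ≥ α||u||_{H^1}² reads (1−α)∫(u')² ≥ (α−c)∫u². Any admissible α is ≤ 1 (rapidly oscillating u have ∫u²/∫(u')² → 0), and α = 1 would force 0 ≥ (1−c)∫u², impossible since c < 1; so 1−α > 0. By the sharp Poincaré inequality on H^1_0 of an interval of length L, ∫(u')² ≥ (π/L)²∫u² with equality for the first sine mode sin(π(x−x₀)/L) (x₀ the left endpoint), so the inequality holds for all u iff (1−α)(π/L)² ≥ α − c, i.e. α ≤ ((π/L)² + c)/((π/L)² + 1) = (1 + c(L/π)²)/(1 + (L/π)²). With (π/L)² = 9*π^2/4 and c = 1/6, the largest admissible constant is α = ((π/L)² + c)/((π/L)² + 1).
Simplifying, α = (2 + 27*π^2)/(3*(4 + 9*π^2)).


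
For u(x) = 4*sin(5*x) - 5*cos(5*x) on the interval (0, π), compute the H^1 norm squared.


||u||_{H^1(0,π)}^2 = 533*π

u'(x) = 25*sin(5*x) + 20*cos(5*x).
Expand u² and (u')² and integrate term by term on (0, π), using: for integers n ≥ 1, ∫_0^π sin²(nx) dx = ∫_0^π cos²(nx) dx = π/2; for n ≠ n', ∫_0^π sin(nx)sin(n'x) dx = ∫_0^π cos(nx)cos(n'x) dx = 0; and by product-to-sum, ∫_0^π sin(nx)cos(n'x) dx = ½∫_0^π [sin((n+n')x) + sin((n−n')x)] dx, which is 0 when n+n' is even and 2n/(n²−n'²) when n+n' is odd (it need not vanish on (0, π)).
  u² squared terms: (-5)²·∫cos(5x)² dx = 25·π/2 = 25*π/2;  (4)²·∫sin(5x)² dx = 16·π/2 = 8*π.
  u² cross terms: 2·(-5)·(4)·∫cos(5x)·sin(5x) dx = -40·(0) = 0.
  So ∫_0^π u² dx = 25*π/2 + 8*π + 0 = 41*π/2.
  (u')² squared terms: (20)²·∫cos(5x)² dx = 400·π/2 = 200*π;  (25)²·∫sin(5x)² dx = 625·π/2 = 625*π/2.
  (u')² cross terms: 2·(20)·(25)·∫cos(5x)·sin(5x) dx = 1000·(0) = 0.
  So ∫_0^π (u')² dx = 200*π + 625*π/2 + 0 = 1025*π/2.
||u||_{H^1}^2 = (41*π/2) + (1025*π/2) = 533*π.


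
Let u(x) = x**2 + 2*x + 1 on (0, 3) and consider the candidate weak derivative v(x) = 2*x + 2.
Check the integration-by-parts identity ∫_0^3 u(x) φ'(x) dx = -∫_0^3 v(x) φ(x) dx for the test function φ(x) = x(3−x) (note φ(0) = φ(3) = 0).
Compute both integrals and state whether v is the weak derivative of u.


LHS = -45/2, RHS = -45/2. Yes, v = u' weakly.

u(x) = x**2 + 2*x + 1, classical derivative u'(x) = 2*x + 2.
φ(x) = x(3−x), so φ'(x) = 3 - 2*x.
Note φ(0) = φ(3) = 0, so the boundary term u·φ vanishes.
LHS = ∫_0^3 u(x) φ'(x) dx = ∫_0^3 (-2*x^3 - x^2 + 4*x + 3) dx. Term by term:
  ∫_0^3 -2*x^3 dx = -81/2;  ∫_0^3 -x^2 dx = -9;  ∫_0^3 4*x dx = 18;
  ∫_0^3 3 dx = 9.
Sum: -81/2 − 9 + 18 + 9 = -45/2.
So LHS = -45/2.
∫_0^3 v(x) φ(x) dx = ∫_0^3 (-2*x^3 + 4*x^2 + 6*x) dx. Term by term:
  ∫_0^3 -2*x^3 dx = -81/2;  ∫_0^3 4*x^2 dx = 36;  ∫_0^3 6*x dx = 27.
Sum: -81/2 + 36 + 27 = 45/2.
So RHS = -∫_0^3 v(x) φ(x) dx = -45/2.
LHS = RHS, so the identity holds for this test φ.
Moreover u is smooth here and v(x) = u'(x) = 2*x + 2 pointwise, so the identity holds for every test function. Hence v is the weak derivative of u.


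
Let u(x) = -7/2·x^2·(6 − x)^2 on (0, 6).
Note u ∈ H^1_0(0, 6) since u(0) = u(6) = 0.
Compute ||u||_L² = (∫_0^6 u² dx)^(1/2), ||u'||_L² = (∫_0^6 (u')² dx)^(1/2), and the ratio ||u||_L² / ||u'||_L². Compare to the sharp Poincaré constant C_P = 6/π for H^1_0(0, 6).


||u||_L² / ||u'||_L² = sqrt(3) < C_P = 6/π.

u(x) = -7/2·x^2·(6 − x)^2, so u'(x) = 14*x*(-x^2 + 9*x - 18).
u(x) = -7/2·x^2·(6 − x)^2 vanishes at x = 0 and x = 6, so u ∈ H^1_0(0, 6). Differentiate via the product rule and integrate the resulting polynomials term by term.
  ∫_0^6 u² dx = ∫_0^6 (49*x^8/4 - 294*x^7 + 2646*x^6 - 10584*x^5 + 15876*x^4) dx. Term by term:
    ∫_0^6 49*x^8/4 dx = 13716864;  ∫_0^6 -294*x^7 dx = -61725888;  ∫_0^6 2646*x^6 dx = 105815808;
    ∫_0^6 -10584*x^5 dx = -82301184;  ∫_0^6 15876*x^4 dx = 123451776/5.
  Sum: 13716864 − 61725888 + 105815808 − 82301184 + 123451776/5 = 979776/5.
  ∫_0^6 (u')² dx = ∫_0^6 (196*x^6 - 3528*x^5 + 22932*x^4 - 63504*x^3 + 63504*x^2) dx. Term by term:
    ∫_0^6 196*x^6 dx = 7838208;  ∫_0^6 -3528*x^5 dx = -27433728;  ∫_0^6 22932*x^4 dx = 178319232/5;
    ∫_0^6 -63504*x^3 dx = -20575296;  ∫_0^6 63504*x^2 dx = 4572288.
  Sum: 7838208 − 27433728 + 178319232/5 − 20575296 + 4572288 = 326592/5.
∫_0^6 u² dx = 979776/5, so ||u||_L² = 216*sqrt(105)/5.
∫_0^6 (u')² dx = 326592/5, so ||u'||_L² = 216*sqrt(35)/5.
Ratio ||u||_L² / ||u'||_L² = sqrt(3).
Sharp Poincaré constant on H^1_0(0, 6) is C_P = L/π = 6/π, achieved by sin(π/6·x).
A polynomial bump cannot attain the sharp Poincaré constant (only the first sine eigenfunction does), so the ratio is strictly less than C_P, consistent with ||u||_L² ≤ C_P ||u'||_L².


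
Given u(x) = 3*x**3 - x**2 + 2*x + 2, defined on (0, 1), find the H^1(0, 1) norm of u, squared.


||u||_{H^1}^2 = 3509/105

The H^1 norm (squared) on an interval (0, L) is
  ||u||_{H^1}^2 = ∫_0^L u(x)^2 dx + ∫_0^L u'(x)^2 dx.
Compute u'(x) = 9*x**2 - 2*x + 2.
Then u(x)^2 = 9*x**6 - 6*x**5 + 13*x**4 + 8*x**3 + 8*x + 4 and u'(x)^2 = 81*x**4 - 36*x**3 + 40*x**2 - 8*x + 4.
Integrate each monomial from 0 to 1 using ∫_0^1 c·x^n dx = c·1^(n+1)/(n+1):
  ∫_0^1 u(x)^2 dx = ∫_0^1 (9*x^6 - 6*x^5 + 13*x^4 + 8*x^3 + 8*x + 4) dx. Term by term:
    ∫_0^1 9*x^6 dx = 9/7;  ∫_0^1 -6*x^5 dx = -1;  ∫_0^1 13*x^4 dx = 13/5;
    ∫_0^1 8*x^3 dx = 2;  ∫_0^1 8*x dx = 4;  ∫_0^1 4 dx = 4.
  Sum: 9/7 − 1 + 13/5 + 2 + 4 + 4 = 451/35.
  ∫_0^1 u'(x)^2 dx = ∫_0^1 (81*x^4 - 36*x^3 + 40*x^2 - 8*x + 4) dx. Term by term:
    ∫_0^1 81*x^4 dx = 81/5;  ∫_0^1 -36*x^3 dx = -9;  ∫_0^1 40*x^2 dx = 40/3;
    ∫_0^1 -8*x dx = -4;  ∫_0^1 4 dx = 4.
  Sum: 81/5 − 9 + 40/3 − 4 + 4 = 308/15.
Adding: ||u||_{H^1}^2 = 451/35 + 308/15 = 3509/105.


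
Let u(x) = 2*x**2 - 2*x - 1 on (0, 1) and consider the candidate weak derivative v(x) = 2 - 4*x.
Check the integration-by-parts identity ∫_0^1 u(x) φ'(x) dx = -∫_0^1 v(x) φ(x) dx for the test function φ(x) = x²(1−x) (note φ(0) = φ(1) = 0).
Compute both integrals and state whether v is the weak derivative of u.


LHS = -1/30, RHS = 1/30. No, v is not the weak derivative of u.

u(x) = 2*x**2 - 2*x - 1, classical derivative u'(x) = 4*x - 2.
φ(x) = x²(1−x), so φ'(x) = x*(2 - 3*x).
Note φ(0) = φ(1) = 0, so the boundary term u·φ vanishes.
LHS = ∫_0^1 u(x) φ'(x) dx = ∫_0^1 (-6*x^4 + 10*x^3 - x^2 - 2*x) dx. Term by term:
  ∫_0^1 -6*x^4 dx = -6/5;  ∫_0^1 10*x^3 dx = 5/2;  ∫_0^1 -x^2 dx = -1/3;
  ∫_0^1 -2*x dx = -1.
Sum: -6/5 + 5/2 − 1/3 − 1 = -1/30.
So LHS = -1/30.
∫_0^1 v(x) φ(x) dx = ∫_0^1 (4*x^4 - 6*x^3 + 2*x^2) dx. Term by term:
  ∫_0^1 4*x^4 dx = 4/5;  ∫_0^1 -6*x^3 dx = -3/2;  ∫_0^1 2*x^2 dx = 2/3.
Sum: 4/5 − 3/2 + 2/3 = -1/30.
So RHS = -∫_0^1 v(x) φ(x) dx = 1/30.
LHS − RHS = -1/15 ≠ 0, so the identity fails.
(For a valid weak derivative the identity must hold for EVERY test function, in particular this one. The failure shows v is NOT the weak derivative of u.)
Correct weak derivative would be u'(x) = 4*x - 2.


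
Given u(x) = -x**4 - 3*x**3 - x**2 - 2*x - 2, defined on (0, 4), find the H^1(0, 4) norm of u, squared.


||u||_{H^1}^2 = 71295968/315

The H^1 norm (squared) on an interval (0, L) is
  ||u||_{H^1}^2 = ∫_0^L u(x)^2 dx + ∫_0^L u'(x)^2 dx.
Compute u'(x) = -4*x**3 - 9*x**2 - 2*x - 2.
Then u(x)^2 = x**8 + 6*x**7 + 11*x**6 + 10*x**5 + 17*x**4 + 16*x**3 + 8*x**2 + 8*x + 4 and u'(x)^2 = 16*x**6 + 72*x**5 + 97*x**4 + 52*x**3 + 40*x**2 + 8*x + 4.
Integrate each monomial from 0 to 4 using ∫_0^4 c·x^n dx = c·4^(n+1)/(n+1):
  ∫_0^4 u(x)^2 dx = ∫_0^4 (x^8 + 6*x^7 + 11*x^6 + 10*x^5 + 17*x^4 + 16*x^3 + 8*x^2 + 8*x + 4) dx. Term by term:
    ∫_0^4 x^8 dx = 262144/9;  ∫_0^4 6*x^7 dx = 49152;  ∫_0^4 11*x^6 dx = 180224/7;
    ∫_0^4 10*x^5 dx = 20480/3;  ∫_0^4 17*x^4 dx = 17408/5;  ∫_0^4 16*x^3 dx = 1024;
    ∫_0^4 8*x^2 dx = 512/3;  ∫_0^4 8*x dx = 64;  ∫_0^4 4 dx = 16.
  Sum: 262144/9 + 49152 + 180224/7 + 20480/3 + 17408/5 + 1024 + 512/3 + 64 + 16 = 36416624/315.
  ∫_0^4 u'(x)^2 dx = ∫_0^4 (16*x^6 + 72*x^5 + 97*x^4 + 52*x^3 + 40*x^2 + 8*x + 4) dx. Term by term:
    ∫_0^4 16*x^6 dx = 262144/7;  ∫_0^4 72*x^5 dx = 49152;  ∫_0^4 97*x^4 dx = 99328/5;
    ∫_0^4 52*x^3 dx = 3328;  ∫_0^4 40*x^2 dx = 2560/3;  ∫_0^4 8*x dx = 64;
    ∫_0^4 4 dx = 16.
  Sum: 262144/7 + 49152 + 99328/5 + 3328 + 2560/3 + 64 + 16 = 11626448/105.
Adding: ||u||_{H^1}^2 = 36416624/315 + 11626448/105 = 71295968/315.


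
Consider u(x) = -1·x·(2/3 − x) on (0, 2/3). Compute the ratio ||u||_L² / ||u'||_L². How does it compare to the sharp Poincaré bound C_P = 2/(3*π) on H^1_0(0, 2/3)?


||u||_L² / ||u'||_L² = sqrt(10)/15 < C_P = 2/(3*π).

u(x) = -1·x·(2/3 − x), so u'(x) = 2*x - 2/3.
u(x) = -1·x·(2/3 − x) vanishes at x = 0 and x = 2/3, so u ∈ H^1_0(0, 2/3). Differentiate via the product rule and integrate the resulting polynomials term by term.
  ∫_0^2/3 u² dx = ∫_0^2/3 (x^4 - 4*x^3/3 + 4*x^2/9) dx. Term by term:
    ∫_0^2/3 x^4 dx = 32/1215;  ∫_0^2/3 -4*x^3/3 dx = -16/243;  ∫_0^2/3 4*x^2/9 dx = 32/729.
  Sum: 32/1215 − 16/243 + 32/729 = 16/3645.
  ∫_0^2/3 (u')² dx = ∫_0^2/3 (4*x^2 - 8*x/3 + 4/9) dx. Term by term:
    ∫_0^2/3 4*x^2 dx = 32/81;  ∫_0^2/3 -8*x/3 dx = -16/27;  ∫_0^2/3 4/9 dx = 8/27.
  Sum: 32/81 − 16/27 + 8/27 = 8/81.
∫_0^2/3 u² dx = 16/3645, so ||u||_L² = 4*sqrt(5)/135.
∫_0^2/3 (u')² dx = 8/81, so ||u'||_L² = 2*sqrt(2)/9.
Ratio ||u||_L² / ||u'||_L² = sqrt(10)/15.
Sharp Poincaré constant on H^1_0(0, 2/3) is C_P = L/π = 2/(3*π), achieved by sin(3*π/2·x).
A polynomial bump cannot attain the sharp Poincaré constant (only the first sine eigenfunction does), so the ratio is strictly less than C_P, consistent with ||u||_L² ≤ C_P ||u'||_L².


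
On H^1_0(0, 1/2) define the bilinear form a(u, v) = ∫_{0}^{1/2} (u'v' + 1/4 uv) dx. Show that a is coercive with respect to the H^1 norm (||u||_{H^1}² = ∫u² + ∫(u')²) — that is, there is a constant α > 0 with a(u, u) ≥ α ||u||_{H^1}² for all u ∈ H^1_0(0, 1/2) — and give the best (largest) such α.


α = (1 + 16*π^2)/(4*(1 + 4*π^2))

Coercivity of a(·,·) on H^1_0(0, 1/2) means a(u, u) ≥ α ||u||_{H^1}² for every u ∈ H^1_0.
The interval has length L = 1/2, and Poincaré/coercivity depend only on L. Here a(u, u) = ∫(u')² + (1/4)·∫u².
Here 0 < c = 1/4 < 1. The condition a(u,u) ≥ α||u||_{H^1}² reads (1−α)∫(u')² ≥ (α−c)∫u². Any admissible α is ≤ 1 (rapidly oscillating u have ∫u²/∫(u')² → 0), and α = 1 would force 0 ≥ (1−c)∫u², impossible since c < 1; so 1−α > 0. By the sharp Poincaré inequality on H^1_0 of an interval of length L, ∫(u')² ≥ (π/L)²∫u² with equality for the first sine mode sin(π(x−x₀)/L) (x₀ the left endpoint), so the inequality holds for all u iff (1−α)(π/L)² ≥ α − c, i.e. α ≤ ((π/L)² + c)/((π/L)² + 1) = (1 + c(L/π)²)/(1 + (L/π)²). With (π/L)² = 4*π^2 and c = 1/4, the largest admissible constant is α = ((π/L)² + c)/((π/L)² + 1).
Simplifying, α = (1 + 16*π^2)/(4*(1 + 4*π^2)).


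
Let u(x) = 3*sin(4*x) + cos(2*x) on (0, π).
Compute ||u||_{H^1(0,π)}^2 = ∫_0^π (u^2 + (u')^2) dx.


||u||_{H^1(0,π)}^2 = 79*π

u'(x) = -2*sin(2*x) + 12*cos(4*x).
Expand u² and (u')² and integrate term by term on (0, π), using: for integers n ≥ 1, ∫_0^π sin²(nx) dx = ∫_0^π cos²(nx) dx = π/2; for n ≠ n', ∫_0^π sin(nx)sin(n'x) dx = ∫_0^π cos(nx)cos(n'x) dx = 0; and by product-to-sum, ∫_0^π sin(nx)cos(n'x) dx = ½∫_0^π [sin((n+n')x) + sin((n−n')x)] dx, which is 0 when n+n' is even and 2n/(n²−n'²) when n+n' is odd (it need not vanish on (0, π)).
  u² squared terms: (3)²·∫sin(4x)² dx = 9·π/2 = 9*π/2;  (1)²·∫cos(2x)² dx = 1·π/2 = π/2.
  u² cross terms: 2·(3)·(1)·∫sin(4x)·cos(2x) dx = 6·(0) = 0.
  So ∫_0^π u² dx = 9*π/2 + π/2 + 0 = 5*π.
  (u')² squared terms: (-2)²·∫sin(2x)² dx = 4·π/2 = 2*π;  (12)²·∫cos(4x)² dx = 144·π/2 = 72*π.
  (u')² cross terms: 2·(-2)·(12)·∫sin(2x)·cos(4x) dx = -48·(0) = 0.
  So ∫_0^π (u')² dx = 2*π + 72*π + 0 = 74*π.
||u||_{H^1}^2 = (5*π) + (74*π) = 79*π.


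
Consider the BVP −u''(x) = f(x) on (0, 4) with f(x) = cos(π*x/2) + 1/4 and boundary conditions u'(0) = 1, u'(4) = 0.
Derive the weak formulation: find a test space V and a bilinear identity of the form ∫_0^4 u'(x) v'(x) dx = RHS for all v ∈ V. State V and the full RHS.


V = H^1(0, 4) (v unrestricted at boundary; u is determined up to an additive constant); weak form: ∫_0^4 u'v' dx = ∫_0^4 (cos(π*x/2) + 1/4) v dx − v(0) for all v ∈ V.

Multiply both sides by a test function v and integrate from 0 to 4:
  ∫_0^4 −u''(x) v(x) dx = ∫_0^4 f(x) v(x) dx.
Integrate the LHS by parts once:
  ∫_0^4 −u'' v dx = −[u'(x) v(x)]_0^4 + ∫_0^4 u'(x) v'(x) dx.
Thus ∫_0^4 u'(x) v'(x) dx = ∫_0^4 f(x) v(x) dx + [u'(x) v(x)]_0^4.
Choose V so that boundary terms are either known or forced to vanish.
u has inhomogeneous Neumann u'(0) = 1, u'(4) = 0. [u' v]_0^4 = (0)·v(4) − (1)·v(0) = − v(0). Take V = H^1(0, 4); boundary term becomes part of RHS.
Weak formulation: find u (satisfying any essential BC) such that ∫_0^4 u'(x) v'(x) dx = ∫_0^4 f v dx − v(0) for all v ∈ V (Neumann data are natural BCs: they enter the RHS as boundary terms).
Substituting f(x) = cos(π*x/2) + 1/4, the right-hand side is ∫_0^4 (cos(π*x/2) + 1/4) v dx − v(0).
Compatibility check (pure Neumann): taking v ≡ 1 ∈ V gives 0 = ∫_0^4 f dx + (0) − (1), i.e. ∫_0^4 f dx must equal u'(0) − u'(4) = 1. Indeed ∫_0^4 (cos(π*x/2) + 1/4) dx = 1, so the data are compatible. The solution is then unique only up to an additive constant (fix it e.g. by requiring ∫_0^4 u dx = 0).


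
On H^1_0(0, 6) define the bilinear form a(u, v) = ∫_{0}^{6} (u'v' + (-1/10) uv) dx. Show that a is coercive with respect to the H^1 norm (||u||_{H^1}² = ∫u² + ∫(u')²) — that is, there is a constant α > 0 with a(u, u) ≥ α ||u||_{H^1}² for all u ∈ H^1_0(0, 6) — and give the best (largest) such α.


α = (-18/5 + π^2)/(π^2 + 36)

Coercivity of a(·,·) on H^1_0(0, 6) means a(u, u) ≥ α ||u||_{H^1}² for every u ∈ H^1_0.
The interval has length L = 6, and Poincaré/coercivity depend only on L. Here a(u, u) = ∫(u')² + (-1/10)·∫u².
Here c = -1/10 < 0 with |c| < (π/L)² = π^2/36, so coercivity still holds. The condition a(u,u) ≥ α||u||_{H^1}² reads (1−α)∫(u')² ≥ (α−c)∫u². Any admissible α is ≤ 1 (rapidly oscillating u have ∫u²/∫(u')² → 0), and α = 1 would force 0 ≥ (1−c)∫u², impossible since c < 1; so 1−α > 0. By the sharp Poincaré inequality on H^1_0 of an interval of length L, ∫(u')² ≥ (π/L)²∫u² with equality for the first sine mode sin(π(x−x₀)/L) (x₀ the left endpoint), so the inequality holds for all u iff (1−α)(π/L)² ≥ α − c, i.e. α ≤ ((π/L)² + c)/((π/L)² + 1) = (1 + c(L/π)²)/(1 + (L/π)²). (Direct route, valid since c ≤ 0: Poincaré gives c∫u² ≥ c(L/π)²∫(u')², so a(u,u) ≥ (1 + c(L/π)²)∫(u')², while ||u||_{H^1}² ≤ (1 + (L/π)²)∫(u')²; dividing yields the same α.) With (π/L)² = π^2/36 and c = -1/10, the largest admissible constant is α = ((π/L)² + c)/((π/L)² + 1).
Simplifying, α = (-18/5 + π^2)/(π^2 + 36).


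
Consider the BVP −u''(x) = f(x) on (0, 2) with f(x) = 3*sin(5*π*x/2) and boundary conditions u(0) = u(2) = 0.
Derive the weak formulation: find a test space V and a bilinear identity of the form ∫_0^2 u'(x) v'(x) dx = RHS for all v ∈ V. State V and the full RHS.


V = H^1_0(0, 2) (so v(0) = v(2) = 0); weak form: ∫_0^2 u'v' dx = ∫_0^2 (3*sin(5*π*x/2)) v dx for all v ∈ V.

Multiply both sides by a test function v and integrate from 0 to 2:
  ∫_0^2 −u''(x) v(x) dx = ∫_0^2 f(x) v(x) dx.
Integrate the LHS by parts once:
  ∫_0^2 −u'' v dx = −[u'(x) v(x)]_0^2 + ∫_0^2 u'(x) v'(x) dx.
Thus ∫_0^2 u'(x) v'(x) dx = ∫_0^2 f(x) v(x) dx + [u'(x) v(x)]_0^2.
Choose V so that boundary terms are either known or forced to vanish.
u is Dirichlet: u(0) = u(2) = 0. Let V = H^1_0(0, 2); then v(0) = v(2) = 0, and [u' v]_0^2 = 0.
Weak formulation: find u (satisfying any essential BC) such that ∫_0^2 u'(x) v'(x) dx = ∫_0^2 f v dx for all v ∈ V.
Substituting f(x) = 3*sin(5*π*x/2), the right-hand side is ∫_0^2 (3*sin(5*π*x/2)) v dx.


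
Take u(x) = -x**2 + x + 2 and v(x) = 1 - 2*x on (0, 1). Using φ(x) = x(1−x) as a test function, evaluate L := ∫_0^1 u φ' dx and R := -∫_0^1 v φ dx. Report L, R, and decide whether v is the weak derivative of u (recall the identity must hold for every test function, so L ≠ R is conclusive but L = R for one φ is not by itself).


LHS = 0, RHS = 0. Yes, v = u' weakly.

u(x) = -x**2 + x + 2, classical derivative u'(x) = 1 - 2*x.
φ(x) = x(1−x), so φ'(x) = 1 - 2*x.
Note φ(0) = φ(1) = 0, so the boundary term u·φ vanishes.
LHS = ∫_0^1 u(x) φ'(x) dx = ∫_0^1 (2*x^3 - 3*x^2 - 3*x + 2) dx. Term by term:
  ∫_0^1 2*x^3 dx = 1/2;  ∫_0^1 -3*x^2 dx = -1;  ∫_0^1 -3*x dx = -3/2;
  ∫_0^1 2 dx = 2.
Sum: 1/2 − 1 − 3/2 + 2 = 0.
So LHS = 0.
∫_0^1 v(x) φ(x) dx = ∫_0^1 (2*x^3 - 3*x^2 + x) dx. Term by term:
  ∫_0^1 2*x^3 dx = 1/2;  ∫_0^1 -3*x^2 dx = -1;  ∫_0^1 x dx = 1/2.
Sum: 1/2 − 1 + 1/2 = 0.
So RHS = -∫_0^1 v(x) φ(x) dx = 0.
LHS = RHS, so the identity holds for this test φ.
Moreover u is smooth here and v(x) = u'(x) = 1 - 2*x pointwise, so the identity holds for every test function. Hence v is the weak derivative of u.


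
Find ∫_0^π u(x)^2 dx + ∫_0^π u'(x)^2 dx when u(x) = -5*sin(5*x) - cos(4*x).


||u||_{H^1(0,π)}^2 = 1700/9 + 667*π/2

u'(x) = 4*sin(4*x) - 25*cos(5*x).
Expand u² and (u')² and integrate term by term on (0, π), using: for integers n ≥ 1, ∫_0^π sin²(nx) dx = ∫_0^π cos²(nx) dx = π/2; for n ≠ n', ∫_0^π sin(nx)sin(n'x) dx = ∫_0^π cos(nx)cos(n'x) dx = 0; and by product-to-sum, ∫_0^π sin(nx)cos(n'x) dx = ½∫_0^π [sin((n+n')x) + sin((n−n')x)] dx, which is 0 when n+n' is even and 2n/(n²−n'²) when n+n' is odd (it need not vanish on (0, π)).
  u² squared terms: (-1)²·∫cos(4x)² dx = 1·π/2 = π/2;  (-5)²·∫sin(5x)² dx = 25·π/2 = 25*π/2.
  u² cross terms: 2·(-1)·(-5)·∫cos(4x)·sin(5x) dx = 10·(10/9) = 100/9.
  So ∫_0^π u² dx = π/2 + 25*π/2 + 100/9 = 100/9 + 13*π.
  (u')² squared terms: (-25)²·∫cos(5x)² dx = 625·π/2 = 625*π/2;  (4)²·∫sin(4x)² dx = 16·π/2 = 8*π.
  (u')² cross terms: 2·(-25)·(4)·∫cos(5x)·sin(4x) dx = -200·(-8/9) = 1600/9.
  So ∫_0^π (u')² dx = 625*π/2 + 8*π + 1600/9 = 1600/9 + 641*π/2.
||u||_{H^1}^2 = (100/9 + 13*π) + (1600/9 + 641*π/2) = 1700/9 + 667*π/2.


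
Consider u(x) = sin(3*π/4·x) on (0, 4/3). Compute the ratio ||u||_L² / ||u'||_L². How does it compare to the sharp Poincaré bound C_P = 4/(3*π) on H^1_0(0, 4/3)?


||u||_L² / ||u'||_L² = 4/(3*π) = C_P.

u(x) = sin(3*π/4·x), so u'(x) = 3*π*cos(3*π*x/4)/4.
Writing u(x) = A·sin(kπx/L) with A = 1 and k = 1, use ∫_0^L sin²(kπx/L) dx = L/2 and ∫_0^L cos²(kπx/L) dx = L/2.
u² = 1·sin²(3*π/4·x) and (u')² = 9*π^2/16·cos²(3*π/4·x), and each of sin², cos² integrates to L/2 = 2/3 over (0, 4/3).
∫_0^4/3 u² dx = 2/3, so ||u||_L² = sqrt(6)/3.
∫_0^4/3 (u')² dx = 3*π^2/8, so ||u'||_L² = sqrt(6)*π/4.
Ratio ||u||_L² / ||u'||_L² = 4/(3*π).
Sharp Poincaré constant on H^1_0(0, 4/3) is C_P = L/π = 4/(3*π), achieved by sin(3*π/4·x).
This is the k = 1 eigenfunction (up to amplitude), so the ratio equals the sharp Poincaré constant exactly.


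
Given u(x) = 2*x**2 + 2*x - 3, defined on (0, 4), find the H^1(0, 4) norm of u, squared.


||u||_{H^1}^2 = 23788/15

The H^1 norm (squared) on an interval (0, L) is
  ||u||_{H^1}^2 = ∫_0^L u(x)^2 dx + ∫_0^L u'(x)^2 dx.
Compute u'(x) = 4*x + 2.
Then u(x)^2 = 4*x**4 + 8*x**3 - 8*x**2 - 12*x + 9 and u'(x)^2 = 16*x**2 + 16*x + 4.
Integrate each monomial from 0 to 4 using ∫_0^4 c·x^n dx = c·4^(n+1)/(n+1):
  ∫_0^4 u(x)^2 dx = ∫_0^4 (4*x^4 + 8*x^3 - 8*x^2 - 12*x + 9) dx. Term by term:
    ∫_0^4 4*x^4 dx = 4096/5;  ∫_0^4 8*x^3 dx = 512;  ∫_0^4 -8*x^2 dx = -512/3;
    ∫_0^4 -12*x dx = -96;  ∫_0^4 9 dx = 36.
  Sum: 4096/5 + 512 − 512/3 − 96 + 36 = 16508/15.
  ∫_0^4 u'(x)^2 dx = ∫_0^4 (16*x^2 + 16*x + 4) dx. Term by term:
    ∫_0^4 16*x^2 dx = 1024/3;  ∫_0^4 16*x dx = 128;  ∫_0^4 4 dx = 16.
  Sum: 1024/3 + 128 + 16 = 1456/3.
Adding: ||u||_{H^1}^2 = 16508/15 + 1456/3 = 23788/15.


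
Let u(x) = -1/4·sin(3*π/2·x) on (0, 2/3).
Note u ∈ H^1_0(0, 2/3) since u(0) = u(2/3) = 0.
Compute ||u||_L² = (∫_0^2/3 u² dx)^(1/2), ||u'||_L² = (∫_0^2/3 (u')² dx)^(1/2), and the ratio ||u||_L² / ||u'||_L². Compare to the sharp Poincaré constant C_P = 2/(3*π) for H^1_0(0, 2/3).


||u||_L² / ||u'||_L² = 2/(3*π) = C_P.

u(x) = -1/4·sin(3*π/2·x), so u'(x) = -3*π*cos(3*π*x/2)/8.
Writing u(x) = A·sin(kπx/L) with A = -1/4 and k = 1, use ∫_0^L sin²(kπx/L) dx = L/2 and ∫_0^L cos²(kπx/L) dx = L/2.
u² = 1/16·sin²(3*π/2·x) and (u')² = 9*π^2/64·cos²(3*π/2·x), and each of sin², cos² integrates to L/2 = 1/3 over (0, 2/3).
∫_0^2/3 u² dx = 1/48, so ||u||_L² = sqrt(3)/12.
∫_0^2/3 (u')² dx = 3*π^2/64, so ||u'||_L² = sqrt(3)*π/8.
Ratio ||u||_L² / ||u'||_L² = 2/(3*π).
Sharp Poincaré constant on H^1_0(0, 2/3) is C_P = L/π = 2/(3*π), achieved by sin(3*π/2·x).
This is the k = 1 eigenfunction (up to amplitude), so the ratio equals the sharp Poincaré constant exactly.


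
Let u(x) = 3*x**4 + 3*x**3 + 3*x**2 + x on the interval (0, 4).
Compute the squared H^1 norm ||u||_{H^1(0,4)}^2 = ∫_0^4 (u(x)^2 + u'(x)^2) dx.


||u||_{H^1}^2 = 21691636/21

The H^1 norm (squared) on an interval (0, L) is
  ||u||_{H^1}^2 = ∫_0^L u(x)^2 dx + ∫_0^L u'(x)^2 dx.
Compute u'(x) = 12*x**3 + 9*x**2 + 6*x + 1.
Then u(x)^2 = 9*x**8 + 18*x**7 + 27*x**6 + 24*x**5 + 15*x**4 + 6*x**3 + x**2 and u'(x)^2 = 144*x**6 + 216*x**5 + 225*x**4 + 132*x**3 + 54*x**2 + 12*x + 1.
Integrate each monomial from 0 to 4 using ∫_0^4 c·x^n dx = c·4^(n+1)/(n+1):
  ∫_0^4 u(x)^2 dx = ∫_0^4 (9*x^8 + 18*x^7 + 27*x^6 + 24*x^5 + 15*x^4 + 6*x^3 + x^2) dx. Term by term:
    ∫_0^4 9*x^8 dx = 262144;  ∫_0^4 18*x^7 dx = 147456;  ∫_0^4 27*x^6 dx = 442368/7;
    ∫_0^4 24*x^5 dx = 16384;  ∫_0^4 15*x^4 dx = 3072;  ∫_0^4 6*x^3 dx = 384;
    ∫_0^4 x^2 dx = 64/3.
  Sum: 262144 + 147456 + 442368/7 + 16384 + 3072 + 384 + 64/3 = 10345792/21.
  ∫_0^4 u'(x)^2 dx = ∫_0^4 (144*x^6 + 216*x^5 + 225*x^4 + 132*x^3 + 54*x^2 + 12*x + 1) dx. Term by term:
    ∫_0^4 144*x^6 dx = 2359296/7;  ∫_0^4 216*x^5 dx = 147456;  ∫_0^4 225*x^4 dx = 46080;
    ∫_0^4 132*x^3 dx = 8448;  ∫_0^4 54*x^2 dx = 1152;  ∫_0^4 12*x dx = 96;
    ∫_0^4 1 dx = 4.
  Sum: 2359296/7 + 147456 + 46080 + 8448 + 1152 + 96 + 4 = 3781948/7.
Adding: ||u||_{H^1}^2 = 10345792/21 + 3781948/7 = 21691636/21.


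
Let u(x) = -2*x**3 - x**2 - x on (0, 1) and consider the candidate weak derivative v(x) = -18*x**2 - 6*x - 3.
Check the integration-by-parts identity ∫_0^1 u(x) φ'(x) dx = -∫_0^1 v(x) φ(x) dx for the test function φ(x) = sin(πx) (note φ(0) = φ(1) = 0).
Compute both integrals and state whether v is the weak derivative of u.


LHS = -24/π^3 + 10/π, RHS = -72/π^3 + 30/π. No, v is not the weak derivative of u.

u(x) = -2*x**3 - x**2 - x, classical derivative u'(x) = -6*x**2 - 2*x - 1.
φ(x) = sin(πx), so φ'(x) = π*cos(π*x).
Note φ(0) = φ(1) = 0, so the boundary term u·φ vanishes.
LHS = ∫_0^1 u(x) φ'(x) dx = ∫_0^1 (-2*π*x^3*cos(π*x) - π*x^2*cos(π*x) - π*x*cos(π*x)) dx. Term by term:
  ∫_0^1 -π*x*cos(π*x) dx = 2/π;  ∫_0^1 -π*x^2*cos(π*x) dx = 2/π;  ∫_0^1 -2*π*x^3*cos(π*x) dx = -24/π^3 + 6/π.
Sum: 2/π + 2/π + -24/π^3 + 6/π = -24/π^3 + 10/π.
So LHS = -24/π^3 + 10/π.
∫_0^1 v(x) φ(x) dx = ∫_0^1 (-18*x^2*sin(π*x) - 6*x*sin(π*x) - 3*sin(π*x)) dx. Term by term:
  ∫_0^1 -3*sin(π*x) dx = -6/π;  ∫_0^1 -18*x^2*sin(π*x) dx = -18/π + 72/π^3;  ∫_0^1 -6*x*sin(π*x) dx = -6/π.
Sum: -6/π + -18/π + 72/π^3 − 6/π = -30/π + 72/π^3.
So RHS = -∫_0^1 v(x) φ(x) dx = -72/π^3 + 30/π.
LHS − RHS = -20/π + 48/π^3 ≠ 0, so the identity fails.
(For a valid weak derivative the identity must hold for EVERY test function, in particular this one. The failure shows v is NOT the weak derivative of u.)
Correct weak derivative would be u'(x) = -6*x**2 - 2*x - 1.


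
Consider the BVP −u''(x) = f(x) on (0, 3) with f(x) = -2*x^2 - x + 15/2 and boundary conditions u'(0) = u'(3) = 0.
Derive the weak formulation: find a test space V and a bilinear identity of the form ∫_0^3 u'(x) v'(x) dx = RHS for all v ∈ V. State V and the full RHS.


V = H^1(0, 3) (no boundary constraint on v; u is determined up to an additive constant); weak form: ∫_0^3 u'v' dx = ∫_0^3 (-2*x^2 - x + 15/2) v dx for all v ∈ V.

Multiply both sides by a test function v and integrate from 0 to 3:
  ∫_0^3 −u''(x) v(x) dx = ∫_0^3 f(x) v(x) dx.
Integrate the LHS by parts once:
  ∫_0^3 −u'' v dx = −[u'(x) v(x)]_0^3 + ∫_0^3 u'(x) v'(x) dx.
Thus ∫_0^3 u'(x) v'(x) dx = ∫_0^3 f(x) v(x) dx + [u'(x) v(x)]_0^3.
Choose V so that boundary terms are either known or forced to vanish.
u has homogeneous Neumann: u'(0) = u'(3) = 0. So [u' v]_0^3 = 0·v(3) − 0·v(0) = 0 for any v; take V = H^1(0, 3).
Weak formulation: find u (satisfying any essential BC) such that ∫_0^3 u'(x) v'(x) dx = ∫_0^3 f v dx for all v ∈ V (homogeneous Neumann, so boundary terms vanish).
Substituting f(x) = -2*x^2 - x + 15/2, the right-hand side is ∫_0^3 (-2*x^2 - x + 15/2) v dx.
Compatibility check (pure Neumann): taking v ≡ 1 ∈ V gives 0 = ∫_0^3 f dx + (0) − (0), i.e. ∫_0^3 f dx must equal u'(0) − u'(3) = 0. Indeed ∫_0^3 (-2*x^2 - x + 15/2) dx = 0, so the data are compatible. The solution is then unique only up to an additive constant (fix it e.g. by requiring ∫_0^3 u dx = 0).


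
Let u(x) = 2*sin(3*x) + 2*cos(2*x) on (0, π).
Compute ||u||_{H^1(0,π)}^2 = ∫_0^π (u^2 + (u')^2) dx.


||u||_{H^1(0,π)}^2 = 48 + 30*π

u'(x) = -4*sin(2*x) + 6*cos(3*x).
Expand u² and (u')² and integrate term by term on (0, π), using: for integers n ≥ 1, ∫_0^π sin²(nx) dx = ∫_0^π cos²(nx) dx = π/2; for n ≠ n', ∫_0^π sin(nx)sin(n'x) dx = ∫_0^π cos(nx)cos(n'x) dx = 0; and by product-to-sum, ∫_0^π sin(nx)cos(n'x) dx = ½∫_0^π [sin((n+n')x) + sin((n−n')x)] dx, which is 0 when n+n' is even and 2n/(n²−n'²) when n+n' is odd (it need not vanish on (0, π)).
  u² squared terms: (2)²·∫cos(2x)² dx = 4·π/2 = 2*π;  (2)²·∫sin(3x)² dx = 4·π/2 = 2*π.
  u² cross terms: 2·(2)·(2)·∫cos(2x)·sin(3x) dx = 8·(6/5) = 48/5.
  So ∫_0^π u² dx = 2*π + 2*π + 48/5 = 48/5 + 4*π.
  (u')² squared terms: (-4)²·∫sin(2x)² dx = 16·π/2 = 8*π;  (6)²·∫cos(3x)² dx = 36·π/2 = 18*π.
  (u')² cross terms: 2·(-4)·(6)·∫sin(2x)·cos(3x) dx = -48·(-4/5) = 192/5.
  So ∫_0^π (u')² dx = 8*π + 18*π + 192/5 = 192/5 + 26*π.
||u||_{H^1}^2 = (48/5 + 4*π) + (192/5 + 26*π) = 48 + 30*π.


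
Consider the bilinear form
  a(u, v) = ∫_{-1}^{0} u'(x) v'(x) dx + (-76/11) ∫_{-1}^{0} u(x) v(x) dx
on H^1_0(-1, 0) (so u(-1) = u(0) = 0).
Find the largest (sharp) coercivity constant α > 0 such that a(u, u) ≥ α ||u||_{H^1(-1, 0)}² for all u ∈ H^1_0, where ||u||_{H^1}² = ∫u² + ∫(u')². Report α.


α = (-76/11 + π^2)/(1 + π^2)

Coercivity of a(·,·) on H^1_0(-1, 0) means a(u, u) ≥ α ||u||_{H^1}² for every u ∈ H^1_0.
The interval has length L = 1, and Poincaré/coercivity depend only on L. Here a(u, u) = ∫(u')² + (-76/11)·∫u².
Here c = -76/11 < 0 with |c| < (π/L)² = π^2, so coercivity still holds. The condition a(u,u) ≥ α||u||_{H^1}² reads (1−α)∫(u')² ≥ (α−c)∫u². Any admissible α is ≤ 1 (rapidly oscillating u have ∫u²/∫(u')² → 0), and α = 1 would force 0 ≥ (1−c)∫u², impossible since c < 1; so 1−α > 0. By the sharp Poincaré inequality on H^1_0 of an interval of length L, ∫(u')² ≥ (π/L)²∫u² with equality for the first sine mode sin(π(x−x₀)/L) (x₀ the left endpoint), so the inequality holds for all u iff (1−α)(π/L)² ≥ α − c, i.e. α ≤ ((π/L)² + c)/((π/L)² + 1) = (1 + c(L/π)²)/(1 + (L/π)²). (Direct route, valid since c ≤ 0: Poincaré gives c∫u² ≥ c(L/π)²∫(u')², so a(u,u) ≥ (1 + c(L/π)²)∫(u')², while ||u||_{H^1}² ≤ (1 + (L/π)²)∫(u')²; dividing yields the same α.) With (π/L)² = π^2 and c = -76/11, the largest admissible constant is α = ((π/L)² + c)/((π/L)² + 1).
Simplifying, α = (-76/11 + π^2)/(1 + π^2).


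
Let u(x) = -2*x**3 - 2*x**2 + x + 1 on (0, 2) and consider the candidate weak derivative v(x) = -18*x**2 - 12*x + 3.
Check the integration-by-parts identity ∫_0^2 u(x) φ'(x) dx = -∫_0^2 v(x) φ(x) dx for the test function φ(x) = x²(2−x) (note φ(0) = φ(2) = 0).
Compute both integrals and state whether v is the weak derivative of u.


LHS = 268/15, RHS = 268/5. No, v is not the weak derivative of u.

u(x) = -2*x**3 - 2*x**2 + x + 1, classical derivative u'(x) = -6*x**2 - 4*x + 1.
φ(x) = x²(2−x), so φ'(x) = x*(4 - 3*x).
Note φ(0) = φ(2) = 0, so the boundary term u·φ vanishes.
LHS = ∫_0^2 u(x) φ'(x) dx = ∫_0^2 (6*x^5 - 2*x^4 - 11*x^3 + x^2 + 4*x) dx. Term by term:
  ∫_0^2 6*x^5 dx = 64;  ∫_0^2 -2*x^4 dx = -64/5;  ∫_0^2 -11*x^3 dx = -44;
  ∫_0^2 x^2 dx = 8/3;  ∫_0^2 4*x dx = 8.
Sum: 64 − 64/5 − 44 + 8/3 + 8 = 268/15.
So LHS = 268/15.
∫_0^2 v(x) φ(x) dx = ∫_0^2 (18*x^5 - 24*x^4 - 27*x^3 + 6*x^2) dx. Term by term:
  ∫_0^2 18*x^5 dx = 192;  ∫_0^2 -24*x^4 dx = -768/5;  ∫_0^2 -27*x^3 dx = -108;
  ∫_0^2 6*x^2 dx = 16.
Sum: 192 − 768/5 − 108 + 16 = -268/5.
So RHS = -∫_0^2 v(x) φ(x) dx = 268/5.
LHS − RHS = -536/15 ≠ 0, so the identity fails.
(For a valid weak derivative the identity must hold for EVERY test function, in particular this one. The failure shows v is NOT the weak derivative of u.)
Correct weak derivative would be u'(x) = -6*x**2 - 4*x + 1.


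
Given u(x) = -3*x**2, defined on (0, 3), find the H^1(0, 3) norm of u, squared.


||u||_{H^1}^2 = 3807/5

The H^1 norm (squared) on an interval (0, L) is
  ||u||_{H^1}^2 = ∫_0^L u(x)^2 dx + ∫_0^L u'(x)^2 dx.
Compute u'(x) = -6*x.
Then u(x)^2 = 9*x**4 and u'(x)^2 = 36*x**2.
Integrate each monomial from 0 to 3 using ∫_0^3 c·x^n dx = c·3^(n+1)/(n+1):
  ∫_0^3 u(x)^2 dx = ∫_0^3 (9*x^4) dx. Term by term:
    ∫_0^3 9*x^4 dx = 2187/5.
  ∫_0^3 u'(x)^2 dx = ∫_0^3 (36*x^2) dx. Term by term:
    ∫_0^3 36*x^2 dx = 324.
Adding: ||u||_{H^1}^2 = 2187/5 + 324 = 3807/5.


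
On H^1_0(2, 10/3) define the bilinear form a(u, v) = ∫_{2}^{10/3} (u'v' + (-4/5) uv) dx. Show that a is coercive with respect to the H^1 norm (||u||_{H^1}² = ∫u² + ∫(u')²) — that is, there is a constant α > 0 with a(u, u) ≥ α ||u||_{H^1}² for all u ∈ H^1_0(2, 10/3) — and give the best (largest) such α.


α = (-64 + 45*π^2)/(5*(16 + 9*π^2))

Coercivity of a(·,·) on H^1_0(2, 10/3) means a(u, u) ≥ α ||u||_{H^1}² for every u ∈ H^1_0.
The interval has length L = 4/3, and Poincaré/coercivity depend only on L. Here a(u, u) = ∫(u')² + (-4/5)·∫u².
Here c = -4/5 < 0 with |c| < (π/L)² = 9*π^2/16, so coercivity still holds. The condition a(u,u) ≥ α||u||_{H^1}² reads (1−α)∫(u')² ≥ (α−c)∫u². Any admissible α is ≤ 1 (rapidly oscillating u have ∫u²/∫(u')² → 0), and α = 1 would force 0 ≥ (1−c)∫u², impossible since c < 1; so 1−α > 0. By the sharp Poincaré inequality on H^1_0 of an interval of length L, ∫(u')² ≥ (π/L)²∫u² with equality for the first sine mode sin(π(x−x₀)/L) (x₀ the left endpoint), so the inequality holds for all u iff (1−α)(π/L)² ≥ α − c, i.e. α ≤ ((π/L)² + c)/((π/L)² + 1) = (1 + c(L/π)²)/(1 + (L/π)²). (Direct route, valid since c ≤ 0: Poincaré gives c∫u² ≥ c(L/π)²∫(u')², so a(u,u) ≥ (1 + c(L/π)²)∫(u')², while ||u||_{H^1}² ≤ (1 + (L/π)²)∫(u')²; dividing yields the same α.) With (π/L)² = 9*π^2/16 and c = -4/5, the largest admissible constant is α = ((π/L)² + c)/((π/L)² + 1).
Simplifying, α = (-64 + 45*π^2)/(5*(16 + 9*π^2)).


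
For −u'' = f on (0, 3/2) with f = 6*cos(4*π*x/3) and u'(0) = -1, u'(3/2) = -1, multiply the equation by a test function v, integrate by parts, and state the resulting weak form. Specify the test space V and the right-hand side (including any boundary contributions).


V = H^1(0, 3/2) (v unrestricted at boundary; u is determined up to an additive constant); weak form: ∫_0^3/2 u'v' dx = ∫_0^3/2 (6*cos(4*π*x/3)) v dx − v(3/2) + v(0) for all v ∈ V.

Multiply both sides by a test function v and integrate from 0 to 3/2:
  ∫_0^3/2 −u''(x) v(x) dx = ∫_0^3/2 f(x) v(x) dx.
Integrate the LHS by parts once:
  ∫_0^3/2 −u'' v dx = −[u'(x) v(x)]_0^3/2 + ∫_0^3/2 u'(x) v'(x) dx.
Thus ∫_0^3/2 u'(x) v'(x) dx = ∫_0^3/2 f(x) v(x) dx + [u'(x) v(x)]_0^3/2.
Choose V so that boundary terms are either known or forced to vanish.
u has inhomogeneous Neumann u'(0) = -1, u'(3/2) = -1. [u' v]_0^3/2 = (-1)·v(3/2) − (-1)·v(0) = − v(3/2) + v(0). Take V = H^1(0, 3/2); boundary term becomes part of RHS.
Weak formulation: find u (satisfying any essential BC) such that ∫_0^3/2 u'(x) v'(x) dx = ∫_0^3/2 f v dx − v(3/2) + v(0) for all v ∈ V (Neumann data are natural BCs: they enter the RHS as boundary terms).
Substituting f(x) = 6*cos(4*π*x/3), the right-hand side is ∫_0^3/2 (6*cos(4*π*x/3)) v dx − v(3/2) + v(0).
Compatibility check (pure Neumann): taking v ≡ 1 ∈ V gives 0 = ∫_0^3/2 f dx + (-1) − (-1), i.e. ∫_0^3/2 f dx must equal u'(0) − u'(3/2) = 0. Indeed ∫_0^3/2 (6*cos(4*π*x/3)) dx = 0, so the data are compatible. The solution is then unique only up to an additive constant (fix it e.g. by requiring ∫_0^3/2 u dx = 0).


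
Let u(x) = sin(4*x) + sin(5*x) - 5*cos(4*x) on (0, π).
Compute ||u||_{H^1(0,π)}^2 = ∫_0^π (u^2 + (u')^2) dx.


||u||_{H^1(0,π)}^2 = -1700/9 + 234*π

u'(x) = 20*sin(4*x) + 4*cos(4*x) + 5*cos(5*x).
Expand u² and (u')² and integrate term by term on (0, π), using: for integers n ≥ 1, ∫_0^π sin²(nx) dx = ∫_0^π cos²(nx) dx = π/2; for n ≠ n', ∫_0^π sin(nx)sin(n'x) dx = ∫_0^π cos(nx)cos(n'x) dx = 0; and by product-to-sum, ∫_0^π sin(nx)cos(n'x) dx = ½∫_0^π [sin((n+n')x) + sin((n−n')x)] dx, which is 0 when n+n' is even and 2n/(n²−n'²) when n+n' is odd (it need not vanish on (0, π)).
  u² squared terms: (-5)²·∫cos(4x)² dx = 25·π/2 = 25*π/2;  (1)²·∫sin(4x)² dx = 1·π/2 = π/2;  (1)²·∫sin(5x)² dx = 1·π/2 = π/2.
  u² cross terms: 2·(-5)·(1)·∫cos(4x)·sin(4x) dx = -10·(0) = 0;  2·(-5)·(1)·∫cos(4x)·sin(5x) dx = -10·(10/9) = -100/9;  2·(1)·(1)·∫sin(4x)·sin(5x) dx = 2·(0) = 0.
  So ∫_0^π u² dx = 25*π/2 + π/2 + π/2 + 0 − 100/9 + 0 = -100/9 + 27*π/2.
  (u')² squared terms: (4)²·∫cos(4x)² dx = 16·π/2 = 8*π;  (5)²·∫cos(5x)² dx = 25·π/2 = 25*π/2;  (20)²·∫sin(4x)² dx = 400·π/2 = 200*π.
  (u')² cross terms: 2·(4)·(5)·∫cos(4x)·cos(5x) dx = 40·(0) = 0;  2·(4)·(20)·∫cos(4x)·sin(4x) dx = 160·(0) = 0;  2·(5)·(20)·∫cos(5x)·sin(4x) dx = 200·(-8/9) = -1600/9.
  So ∫_0^π (u')² dx = 8*π + 25*π/2 + 200*π + 0 + 0 − 1600/9 = -1600/9 + 441*π/2.
||u||_{H^1}^2 = (-100/9 + 27*π/2) + (-1600/9 + 441*π/2) = -1700/9 + 234*π.


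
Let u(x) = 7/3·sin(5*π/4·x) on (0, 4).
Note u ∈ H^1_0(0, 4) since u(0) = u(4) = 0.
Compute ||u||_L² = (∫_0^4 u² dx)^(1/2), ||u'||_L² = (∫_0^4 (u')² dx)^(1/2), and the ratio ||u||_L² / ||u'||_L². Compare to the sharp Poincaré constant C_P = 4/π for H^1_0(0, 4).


||u||_L² / ||u'||_L² = 4/(5*π) < C_P = 4/π.

u(x) = 7/3·sin(5*π/4·x), so u'(x) = 35*π*cos(5*π*x/4)/12.
Writing u(x) = A·sin(kπx/L) with A = 7/3 and k = 5, use ∫_0^L sin²(kπx/L) dx = L/2 and ∫_0^L cos²(kπx/L) dx = L/2.
u² = 49/9·sin²(5*π/4·x) and (u')² = 1225*π^2/144·cos²(5*π/4·x), and each of sin², cos² integrates to L/2 = 2 over (0, 4).
∫_0^4 u² dx = 98/9, so ||u||_L² = 7*sqrt(2)/3.
∫_0^4 (u')² dx = 1225*π^2/72, so ||u'||_L² = 35*sqrt(2)*π/12.
Ratio ||u||_L² / ||u'||_L² = 4/(5*π).
Sharp Poincaré constant on H^1_0(0, 4) is C_P = L/π = 4/π, achieved by sin(π/4·x).
This is the k = 5 harmonic; the ratio L/(kπ) is strictly less than C_P = L/π, consistent with the sharp inequality ||u||_L² ≤ C_P ||u'||_L².
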